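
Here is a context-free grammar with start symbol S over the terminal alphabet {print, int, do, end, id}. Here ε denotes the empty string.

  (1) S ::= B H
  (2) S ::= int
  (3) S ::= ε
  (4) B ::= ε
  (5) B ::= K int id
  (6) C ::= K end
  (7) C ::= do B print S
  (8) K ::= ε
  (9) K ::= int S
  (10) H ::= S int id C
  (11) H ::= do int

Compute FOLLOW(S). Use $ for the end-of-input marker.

{$, end, int}

FIRST(K) = {ε, int}
FIRST(B) = {ε, int}  (via K int id)
FIRST(C) = {do, end, int}  (via K end)
FIRST(S) = {ε, do, int}  (via B H)
FIRST(H) = {do, int}  (via S int id C)
FOLLOW(S) includes $ since S is the start symbol.
FOLLOW(B): in S::=B H, B is followed by H with FIRST {do, int}; in C::=do B print S, B is followed by print S with FIRST {print}. Thus FOLLOW(B) = {do, int, print}.
FOLLOW(K): in B::=K int id, K is followed by int id with FIRST {int}; in C::=K end, K is followed by end with FIRST {end}. Thus FOLLOW(K) = {end, int}.
FOLLOW(S): in C::=do B print S, the suffix after S is empty, so FOLLOW(S) ⊇ FOLLOW(C) = {$, end, int}; in K::=int S, the suffix after S is empty, so FOLLOW(S) ⊇ FOLLOW(K) = {end, int}; in H::=S int id C, S is followed by int id C with FIRST {int}. Thus FOLLOW(S) = {$, end, int}.
FOLLOW(H): in S::=B H, the suffix after H is empty, so FOLLOW(H) ⊇ FOLLOW(S) = {$, end, int}. Thus FOLLOW(H) = {$, end, int}.
FOLLOW(C): in H::=S int id C, the suffix after C is empty, so FOLLOW(C) ⊇ FOLLOW(H) = {$, end, int}. Thus FOLLOW(C) = {$, end, int}.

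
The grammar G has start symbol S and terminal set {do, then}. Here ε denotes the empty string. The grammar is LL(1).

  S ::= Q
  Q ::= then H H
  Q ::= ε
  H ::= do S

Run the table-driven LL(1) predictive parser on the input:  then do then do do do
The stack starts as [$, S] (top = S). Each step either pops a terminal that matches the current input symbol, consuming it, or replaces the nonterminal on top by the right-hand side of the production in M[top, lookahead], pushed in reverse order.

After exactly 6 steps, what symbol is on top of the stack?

step 1: stack=$ S  input=then do then do do do $  — expand S ::= Q
step 2: stack=$ Q  input=then do then do do do $  — expand Q ::= then H H
step 3: stack=$ H H then  input=then do then do do do $  — match then
step 4: stack=$ H H  input=do then do do do $  — expand H ::= do S
step 5: stack=$ H S do  input=do then do do do $  — match do
step 6: stack=$ H S  input=then do do do $  — expand S ::= Q
Stack after step 6: $ H Q (top = Q).

Q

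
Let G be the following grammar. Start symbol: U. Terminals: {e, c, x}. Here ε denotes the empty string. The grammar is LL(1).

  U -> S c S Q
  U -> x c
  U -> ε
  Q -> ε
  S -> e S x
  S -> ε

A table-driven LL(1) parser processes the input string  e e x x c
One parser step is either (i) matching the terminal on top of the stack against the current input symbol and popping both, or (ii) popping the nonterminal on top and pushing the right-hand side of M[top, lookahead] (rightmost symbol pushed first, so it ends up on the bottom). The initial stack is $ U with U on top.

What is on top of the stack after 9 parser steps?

     Stack            Input        Action
  1  $ U              e e x x c $  expand U -> S c S Q
  2  $ Q S c S        e e x x c $  expand S -> e S x
  3  $ Q S c x S e    e e x x c $  match e
  4  $ Q S c x S      e x x c $    expand S -> e S x
  5  $ Q S c x x S e  e x x c $    match e
  6  $ Q S c x x S    x x c $      expand S -> ε
  7  $ Q S c x x      x x c $      match x
  8  $ Q S c x        x c $        match x
  9  $ Q S c          c $          match c
Stack after step 9: $ Q S (top = S).

S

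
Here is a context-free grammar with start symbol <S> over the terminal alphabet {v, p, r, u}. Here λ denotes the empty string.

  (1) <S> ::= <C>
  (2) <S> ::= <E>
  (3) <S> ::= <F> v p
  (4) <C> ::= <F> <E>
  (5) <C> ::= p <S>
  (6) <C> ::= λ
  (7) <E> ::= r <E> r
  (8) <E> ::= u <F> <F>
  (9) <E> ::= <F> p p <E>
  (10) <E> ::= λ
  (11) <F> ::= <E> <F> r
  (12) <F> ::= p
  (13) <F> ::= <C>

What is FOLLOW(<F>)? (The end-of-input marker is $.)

FIRST(<S>): from <S>::=<C> we get {λ, p, r, u}; from <S>::=<E> we get {λ, p, r, u}; from <S>::=<F> v p we get {p, r, u, v}. So FIRST(<S>) = {λ, p, r, u, v}.
FIRST(<C>): from <C>::=<F> <E> we get {λ, p, r, u}; from <C>::=p <S> we get {p}; from <C>::=λ we get {λ}. So FIRST(<C>) = {λ, p, r, u}.
FIRST(<E>): from <E>::=r <E> r we get {r}; from <E>::=u <F> <F> we get {u}; from <E>::=<F> p p <E> we get {p, r, u}; from <E>::=λ we get {λ}. So FIRST(<E>) = {λ, p, r, u}.
FIRST(<F>): from <F>::=<E> <F> r we get {p, r, u}; from <F>::=p we get {p}; from <F>::=<C> we get {λ, p, r, u}. So FIRST(<F>) = {λ, p, r, u}.
FOLLOW(<S>) includes $ since <S> is the start symbol.
FOLLOW(<S>): in <C>::=p <S>, the suffix after <S> is empty, so FOLLOW(<S>) ⊇ FOLLOW(<C>) = {$, p, r, u, v}. Thus FOLLOW(<S>) = {$, p, r, u, v}.
FOLLOW(<C>): in <S>::=<C>, the suffix after <C> is empty, so FOLLOW(<C>) ⊇ FOLLOW(<S>) = {$, p, r, u, v}; in <F>::=<C>, the suffix after <C> is empty, so FOLLOW(<C>) ⊇ FOLLOW(<F>) = {$, p, r, u, v}. Thus FOLLOW(<C>) = {$, p, r, u, v}.
FOLLOW(<E>): in <S>::=<E>, the suffix after <E> is empty, so FOLLOW(<E>) ⊇ FOLLOW(<S>) = {$, p, r, u, v}; in <C>::=<F> <E>, the suffix after <E> is empty, so FOLLOW(<E>) ⊇ FOLLOW(<C>) = {$, p, r, u, v}; in <E>::=r <E> r, <E> is followed by r with FIRST {r}; in <E>::=<F> p p <E>, the suffix after <E> is empty (adds nothing new); in <F>::=<E> <F> r, <E> is followed by <F> r with FIRST {p, r, u}. Thus FOLLOW(<E>) = {$, p, r, u, v}.
FOLLOW(<F>): in <S>::=<F> v p, <F> is followed by v p with FIRST {v}; in <C>::=<F> <E>, <F> is followed by <E> with FIRST {λ, p, r, u}; in <C>::=<F> <E>, the suffix after <F> is nullable, so FOLLOW(<F>) ⊇ FOLLOW(<C>) = {$, p, r, u, v}; in <E>::=u <F> <F> (occurrence 1), <F> is followed by <F> with FIRST {λ, p, r, u}; in <E>::=u <F> <F> (occurrence 1), the suffix after <F> is nullable, so FOLLOW(<F>) ⊇ FOLLOW(<E>) = {$, p, r, u, v}; in <E>::=u <F> <F> (occurrence 2), the suffix after <F> is empty, so FOLLOW(<F>) ⊇ FOLLOW(<E>) = {$, p, r, u, v}; in <E>::=<F> p p <E>, <F> is followed by p p <E> with FIRST {p}; in <F>::=<E> <F> r, <F> is followed by r with FIRST {r}. Thus FOLLOW(<F>) = {$, p, r, u, v}.

{$, p, r, u, v}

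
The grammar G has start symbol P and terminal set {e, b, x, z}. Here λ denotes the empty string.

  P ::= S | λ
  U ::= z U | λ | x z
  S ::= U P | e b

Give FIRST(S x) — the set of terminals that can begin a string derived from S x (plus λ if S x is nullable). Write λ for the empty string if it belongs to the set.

FIRST(U): from U::=z U we get {z}; from U::=λ we get {λ}; from U::=x z we get {x}. So FIRST(U) = {λ, x, z}.
FIRST(P): from P::=S we get {λ, e, x, z}; from P::=λ we get {λ}. So FIRST(P) = {λ, e, x, z}.
FIRST(S): from S::=U P we get {λ, e, x, z}; from S::=e b we get {e}. So FIRST(S) = {λ, e, x, z}.
FIRST(S x): take FIRST of each symbol in turn, carrying on past any symbol whose FIRST contains λ; result {e, x, z}.

{e, x, z}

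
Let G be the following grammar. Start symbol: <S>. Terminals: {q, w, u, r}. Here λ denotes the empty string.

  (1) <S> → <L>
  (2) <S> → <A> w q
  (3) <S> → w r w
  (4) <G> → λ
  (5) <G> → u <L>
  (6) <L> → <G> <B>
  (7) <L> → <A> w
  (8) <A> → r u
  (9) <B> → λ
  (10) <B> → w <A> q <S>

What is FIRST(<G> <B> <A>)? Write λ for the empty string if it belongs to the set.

{r, u, w}

FIRST(<G>) = {λ, u}
FIRST(<A>) = {r}
FIRST(<B>) = {λ, w}
FIRST(<L>) = {λ, r, u, w}  (via <G> <B>, <A> w)
FIRST(<S>) = {λ, r, u, w}  (via <L>, <A> w q)
FIRST(<G> <B> <A>): take FIRST of each symbol in turn, carrying on past any symbol whose FIRST contains λ; result {r, u, w}.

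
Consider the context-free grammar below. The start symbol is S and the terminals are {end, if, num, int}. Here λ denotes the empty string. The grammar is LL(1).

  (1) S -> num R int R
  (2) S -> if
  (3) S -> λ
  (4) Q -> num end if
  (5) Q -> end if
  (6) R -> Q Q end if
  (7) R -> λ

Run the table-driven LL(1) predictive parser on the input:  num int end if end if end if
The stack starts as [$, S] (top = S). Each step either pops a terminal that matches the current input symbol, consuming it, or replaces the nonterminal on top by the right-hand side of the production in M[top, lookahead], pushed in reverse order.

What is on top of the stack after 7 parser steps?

step 1: stack=$ S  input=num int end if end if end if $  — expand S -> num R int R
step 2: stack=$ R int R num  input=num int end if end if end if $  — match num
step 3: stack=$ R int R  input=int end if end if end if $  — expand R -> λ
step 4: stack=$ R int  input=int end if end if end if $  — match int
step 5: stack=$ R  input=end if end if end if $  — expand R -> Q Q end if
step 6: stack=$ if end Q Q  input=end if end if end if $  — expand Q -> end if
step 7: stack=$ if end Q if end  input=end if end if end if $  — match end
Stack after step 7: $ if end Q if (top = if).

if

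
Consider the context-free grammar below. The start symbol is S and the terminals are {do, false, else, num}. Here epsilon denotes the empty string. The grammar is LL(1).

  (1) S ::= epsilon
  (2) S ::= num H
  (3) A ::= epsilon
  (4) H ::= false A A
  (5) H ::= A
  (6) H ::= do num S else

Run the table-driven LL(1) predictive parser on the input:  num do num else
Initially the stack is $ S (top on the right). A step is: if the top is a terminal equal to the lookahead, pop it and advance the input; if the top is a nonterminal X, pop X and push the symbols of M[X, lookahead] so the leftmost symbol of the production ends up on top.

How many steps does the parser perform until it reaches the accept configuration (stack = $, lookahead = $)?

7

step 1: stack=$ S  input=num do num else $  — expand S ::= num H
step 2: stack=$ H num  input=num do num else $  — match num
step 3: stack=$ H  input=do num else $  — expand H ::= do num S else
step 4: stack=$ else S num do  input=do num else $  — match do
step 5: stack=$ else S num  input=num else $  — match num
step 6: stack=$ else S  input=else $  — expand S ::= epsilon
step 7: stack=$ else  input=else $  — match else
Accept reached after 7 steps.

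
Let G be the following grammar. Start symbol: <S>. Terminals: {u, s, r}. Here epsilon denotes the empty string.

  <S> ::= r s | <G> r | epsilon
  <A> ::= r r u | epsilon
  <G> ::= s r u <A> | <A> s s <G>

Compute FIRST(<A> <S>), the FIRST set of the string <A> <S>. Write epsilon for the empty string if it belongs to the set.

FIRST(<A>): from <A>::=r r u we get {r}; from <A>::=epsilon we get {epsilon}. So FIRST(<A>) = {epsilon, r}.
FIRST(<G>): from <G>::=s r u <A> we get {s}; from <G>::=<A> s s <G> we get {r, s}. So FIRST(<G>) = {r, s}.
FIRST(<S>): from <S>::=r s we get {r}; from <S>::=<G> r we get {r, s}; from <S>::=epsilon we get {epsilon}. So FIRST(<S>) = {epsilon, r, s}.
FIRST(<A> <S>): take FIRST of each symbol in turn, carrying on past any symbol whose FIRST contains epsilon; result {epsilon, r, s}.

{epsilon, r, s}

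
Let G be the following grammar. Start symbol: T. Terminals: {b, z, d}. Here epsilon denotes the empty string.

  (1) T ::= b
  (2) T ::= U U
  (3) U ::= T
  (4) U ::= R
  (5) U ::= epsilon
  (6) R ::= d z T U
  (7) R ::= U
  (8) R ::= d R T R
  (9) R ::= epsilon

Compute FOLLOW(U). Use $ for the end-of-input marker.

{$, b, d}

FIRST(T) = {epsilon, b, d}  (via U U)
FIRST(U) = {epsilon, b, d}  (via T, R)
FIRST(R) = {epsilon, b, d}  (via U)
FOLLOW(T) includes $ since T is the start symbol.
FOLLOW(T): in U::=T, the suffix after T is empty, so FOLLOW(T) ⊇ FOLLOW(U) = {$, b, d}; in R::=d z T U, T is followed by U with FIRST {epsilon, b, d}; in R::=d z T U, the suffix after T is nullable, so FOLLOW(T) ⊇ FOLLOW(R) = {$, b, d}; in R::=d R T R, T is followed by R with FIRST {epsilon, b, d}; in R::=d R T R, the suffix after T is nullable, so FOLLOW(T) ⊇ FOLLOW(R) = {$, b, d}. Thus FOLLOW(T) = {$, b, d}.
FOLLOW(U): in T::=U U (occurrence 1), U is followed by U with FIRST {epsilon, b, d}; in T::=U U (occurrence 1), the suffix after U is nullable, so FOLLOW(U) ⊇ FOLLOW(T) = {$, b, d}; in T::=U U (occurrence 2), the suffix after U is empty, so FOLLOW(U) ⊇ FOLLOW(T) = {$, b, d}; in R::=d z T U, the suffix after U is empty, so FOLLOW(U) ⊇ FOLLOW(R) = {$, b, d}; in R::=U, the suffix after U is empty, so FOLLOW(U) ⊇ FOLLOW(R) = {$, b, d}. Thus FOLLOW(U) = {$, b, d}.
FOLLOW(R): in U::=R, the suffix after R is empty, so FOLLOW(R) ⊇ FOLLOW(U) = {$, b, d}; in R::=d R T R (occurrence 1), R is followed by T R with FIRST {epsilon, b, d}; in R::=d R T R (occurrence 1), the suffix after R is nullable (adds nothing new); in R::=d R T R (occurrence 2), the suffix after R is empty (adds nothing new). Thus FOLLOW(R) = {$, b, d}.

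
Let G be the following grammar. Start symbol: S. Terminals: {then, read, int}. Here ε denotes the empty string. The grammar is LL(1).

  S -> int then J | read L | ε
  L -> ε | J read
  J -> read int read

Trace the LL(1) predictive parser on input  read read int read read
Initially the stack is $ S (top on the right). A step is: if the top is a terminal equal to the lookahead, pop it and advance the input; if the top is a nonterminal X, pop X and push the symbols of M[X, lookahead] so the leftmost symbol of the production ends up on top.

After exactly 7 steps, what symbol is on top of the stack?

step 1: stack=$ S  input=read read int read read $  — expand S -> read L
step 2: stack=$ L read  input=read read int read read $  — match read
step 3: stack=$ L  input=read int read read $  — expand L -> J read
step 4: stack=$ read J  input=read int read read $  — expand J -> read int read
step 5: stack=$ read read int read  input=read int read read $  — match read
step 6: stack=$ read read int  input=int read read $  — match int
step 7: stack=$ read read  input=read read $  — match read
Stack after step 7: $ read (top = read).

read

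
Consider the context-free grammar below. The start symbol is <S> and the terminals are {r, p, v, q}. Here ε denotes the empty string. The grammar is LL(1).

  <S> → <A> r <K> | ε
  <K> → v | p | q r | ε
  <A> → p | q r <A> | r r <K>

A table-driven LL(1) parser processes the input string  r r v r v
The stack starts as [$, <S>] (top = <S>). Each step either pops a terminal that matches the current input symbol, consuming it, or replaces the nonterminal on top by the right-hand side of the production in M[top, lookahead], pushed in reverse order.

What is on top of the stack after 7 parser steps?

<K>

step 1: stack=$ <S>  input=r r v r v $  — expand <S> → <A> r <K>
step 2: stack=$ <K> r <A>  input=r r v r v $  — expand <A> → r r <K>
step 3: stack=$ <K> r <K> r r  input=r r v r v $  — match r
step 4: stack=$ <K> r <K> r  input=r v r v $  — match r
step 5: stack=$ <K> r <K>  input=v r v $  — expand <K> → v
step 6: stack=$ <K> r v  input=v r v $  — match v
step 7: stack=$ <K> r  input=r v $  — match r
Stack after step 7: $ <K> (top = <K>).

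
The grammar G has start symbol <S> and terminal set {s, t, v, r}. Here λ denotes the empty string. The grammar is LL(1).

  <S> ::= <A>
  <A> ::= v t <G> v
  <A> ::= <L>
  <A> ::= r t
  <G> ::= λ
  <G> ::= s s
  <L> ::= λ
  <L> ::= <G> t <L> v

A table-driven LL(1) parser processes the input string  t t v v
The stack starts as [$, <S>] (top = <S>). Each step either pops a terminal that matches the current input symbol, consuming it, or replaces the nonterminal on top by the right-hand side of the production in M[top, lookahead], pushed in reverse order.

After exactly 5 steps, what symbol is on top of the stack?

<L>

     Stack          Input      Action
  1  $ <S>          t t v v $  expand <S> ::= <A>
  2  $ <A>          t t v v $  expand <A> ::= <L>
  3  $ <L>          t t v v $  expand <L> ::= <G> t <L> v
  4  $ v <L> t <G>  t t v v $  expand <G> ::= λ
  5  $ v <L> t      t t v v $  match t
Stack after step 5: $ v <L> (top = <L>).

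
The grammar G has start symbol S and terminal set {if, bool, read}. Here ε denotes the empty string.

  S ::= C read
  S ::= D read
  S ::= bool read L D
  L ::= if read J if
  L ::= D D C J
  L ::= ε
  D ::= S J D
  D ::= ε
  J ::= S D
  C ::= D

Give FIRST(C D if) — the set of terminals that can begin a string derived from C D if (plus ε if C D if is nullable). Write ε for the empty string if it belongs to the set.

FIRST(S): from S::=C read we get {bool, read}; from S::=D read we get {bool, read}; from S::=bool read L D we get {bool}. So FIRST(S) = {bool, read}.
FIRST(D): from D::=S J D we get {bool, read}; from D::=ε we get {ε}. So FIRST(D) = {ε, bool, read}.
FIRST(J): from J::=S D we get {bool, read}. So FIRST(J) = {bool, read}.
FIRST(C): from C::=D we get {ε, bool, read}. So FIRST(C) = {ε, bool, read}.
FIRST(L): from L::=if read J if we get {if}; from L::=D D C J we get {bool, read}; from L::=ε we get {ε}. So FIRST(L) = {ε, bool, if, read}.
FIRST(C D if): take FIRST of each symbol in turn, carrying on past any symbol whose FIRST contains ε; result {bool, if, read}.

{bool, if, read}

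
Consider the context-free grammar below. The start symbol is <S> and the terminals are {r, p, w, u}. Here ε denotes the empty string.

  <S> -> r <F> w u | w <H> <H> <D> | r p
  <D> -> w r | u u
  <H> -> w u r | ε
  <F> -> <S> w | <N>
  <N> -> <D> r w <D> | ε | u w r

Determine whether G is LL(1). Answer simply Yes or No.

No

FIRST(<S>) = {r, w}
FIRST(<D>) = {u, w}
FIRST(<H>) = {ε, w}
FIRST(<F>) = {ε, r, u, w}
FIRST(<N>) = {ε, u, w}
FOLLOW(<S>) = {$, w}
FOLLOW(<D>) = {$, r, w}
FOLLOW(<H>) = {u, w}
FOLLOW(<F>) = {w}
FOLLOW(<N>) = {w}
Cell M[<F>, w] receives both <F> -> <S> w and <F> -> <N> — the grammar is not LL(1).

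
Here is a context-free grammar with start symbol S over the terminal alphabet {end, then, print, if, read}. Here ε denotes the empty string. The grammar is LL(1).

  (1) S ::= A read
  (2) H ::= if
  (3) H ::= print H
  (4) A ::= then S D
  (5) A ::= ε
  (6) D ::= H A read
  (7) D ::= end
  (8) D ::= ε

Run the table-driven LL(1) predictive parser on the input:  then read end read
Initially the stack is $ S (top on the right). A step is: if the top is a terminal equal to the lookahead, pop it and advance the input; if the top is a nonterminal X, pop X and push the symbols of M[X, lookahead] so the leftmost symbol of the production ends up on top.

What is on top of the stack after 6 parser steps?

     Stack            Input                 Action
  1  $ S              then read end read $  expand S ::= A read
  2  $ read A         then read end read $  expand A ::= then S D
  3  $ read D S then  then read end read $  match then
  4  $ read D S       read end read $       expand S ::= A read
  5  $ read D read A  read end read $       expand A ::= ε
  6  $ read D read    read end read $       match read
Stack after step 6: $ read D (top = D).

D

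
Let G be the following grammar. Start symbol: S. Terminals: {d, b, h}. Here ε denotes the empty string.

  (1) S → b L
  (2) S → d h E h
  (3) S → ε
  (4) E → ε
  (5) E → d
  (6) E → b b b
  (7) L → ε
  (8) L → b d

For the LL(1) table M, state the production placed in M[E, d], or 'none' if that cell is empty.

E → d

FIRST(S): from S→b L we get {b}; from S→d h E h we get {d}; from S→ε we get {ε}. So FIRST(S) = {ε, b, d}.
FIRST(E): from E→ε we get {ε}; from E→d we get {d}; from E→b b b we get {b}. So FIRST(E) = {ε, b, d}.
FIRST(L): from L→ε we get {ε}; from L→b d we get {b}. So FIRST(L) = {ε, b}.
FOLLOW(S) includes $ since S is the start symbol.
FOLLOW(E): in S→d h E h, E is followed by h with FIRST {h}. Thus FOLLOW(E) = {h}.
For E → ε: FIRST(ε) = {ε}, so it goes in M[E, t] for t ∈ {}; since ε ∈ FIRST, also for every t ∈ FOLLOW(E) = {h}.
For E → d: FIRST(d) = {d}, so it goes in M[E, t] for t ∈ {d}.
For E → b b b: FIRST(b b b) = {b}, so it goes in M[E, t] for t ∈ {b}.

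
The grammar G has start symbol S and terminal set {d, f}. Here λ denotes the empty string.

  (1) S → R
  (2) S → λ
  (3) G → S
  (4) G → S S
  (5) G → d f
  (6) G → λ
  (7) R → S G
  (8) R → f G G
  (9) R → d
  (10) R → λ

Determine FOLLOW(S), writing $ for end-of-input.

FIRST(S) = {λ, d, f}  (via R)
FIRST(G) = {λ, d, f}  (via S, S S)
FIRST(R) = {λ, d, f}  (via S G)
FOLLOW(S) includes $ since S is the start symbol.
FOLLOW(S): in G→S, the suffix after S is empty, so FOLLOW(S) ⊇ FOLLOW(G) = {$, d, f}; in G→S S (occurrence 1), S is followed by S with FIRST {λ, d, f}; in G→S S (occurrence 1), the suffix after S is nullable, so FOLLOW(S) ⊇ FOLLOW(G) = {$, d, f}; in G→S S (occurrence 2), the suffix after S is empty, so FOLLOW(S) ⊇ FOLLOW(G) = {$, d, f}; in R→S G, S is followed by G with FIRST {λ, d, f}; in R→S G, the suffix after S is nullable, so FOLLOW(S) ⊇ FOLLOW(R) = {$, d, f}. Thus FOLLOW(S) = {$, d, f}.
FOLLOW(R): in S→R, the suffix after R is empty, so FOLLOW(R) ⊇ FOLLOW(S) = {$, d, f}. Thus FOLLOW(R) = {$, d, f}.
FOLLOW(G): in R→S G, the suffix after G is empty, so FOLLOW(G) ⊇ FOLLOW(R) = {$, d, f}; in R→f G G (occurrence 1), G is followed by G with FIRST {λ, d, f}; in R→f G G (occurrence 1), the suffix after G is nullable, so FOLLOW(G) ⊇ FOLLOW(R) = {$, d, f}; in R→f G G (occurrence 2), the suffix after G is empty, so FOLLOW(G) ⊇ FOLLOW(R) = {$, d, f}. Thus FOLLOW(G) = {$, d, f}.

{$, d, f}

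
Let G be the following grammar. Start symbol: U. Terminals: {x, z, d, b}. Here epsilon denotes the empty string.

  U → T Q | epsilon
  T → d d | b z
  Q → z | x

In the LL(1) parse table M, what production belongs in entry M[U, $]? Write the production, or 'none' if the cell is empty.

FIRST(T): from T→d d we get {d}; from T→b z we get {b}. So FIRST(T) = {b, d}.
FIRST(Q): from Q→z we get {z}; from Q→x we get {x}. So FIRST(Q) = {x, z}.
FIRST(U): from U→T Q we get {b, d}; from U→epsilon we get {epsilon}. So FIRST(U) = {epsilon, b, d}.
FOLLOW(U) includes $ since U is the start symbol.
FOLLOW(U): U appears on no right-hand side. Thus FOLLOW(U) = {$}.
For U → T Q: FIRST(T Q) = {b, d}, so it goes in M[U, t] for t ∈ {b, d}.
For U → epsilon: FIRST(epsilon) = {epsilon}, so it goes in M[U, t] for t ∈ {}; since epsilon ∈ FIRST, also for every t ∈ FOLLOW(U) = {$}.

U → epsilon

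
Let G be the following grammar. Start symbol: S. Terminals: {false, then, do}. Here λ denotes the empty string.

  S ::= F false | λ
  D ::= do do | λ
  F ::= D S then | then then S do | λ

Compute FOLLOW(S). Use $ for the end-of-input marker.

{$, do, then}

FIRST(D) = {λ, do}
FIRST(S) = {λ, do, false, then}  (via F false)
FIRST(F) = {λ, do, false, then}  (via D S then)
FOLLOW(S) includes $ since S is the start symbol.
FOLLOW(S): in F::=D S then, S is followed by then with FIRST {then}; in F::=then then S do, S is followed by do with FIRST {do}. Thus FOLLOW(S) = {$, do, then}.
FOLLOW(D): in F::=D S then, D is followed by S then with FIRST {do, false, then}. Thus FOLLOW(D) = {do, false, then}.
FOLLOW(F): in S::=F false, F is followed by false with FIRST {false}. Thus FOLLOW(F) = {false}.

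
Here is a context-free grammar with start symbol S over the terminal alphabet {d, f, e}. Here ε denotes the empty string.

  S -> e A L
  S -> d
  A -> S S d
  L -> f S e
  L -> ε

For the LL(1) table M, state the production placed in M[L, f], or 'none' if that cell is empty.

L -> f S e

FIRST(S): from S->e A L we get {e}; from S->d we get {d}. So FIRST(S) = {d, e}.
FIRST(L): from L->f S e we get {f}; from L->ε we get {ε}. So FIRST(L) = {ε, f}.
FIRST(A): from A->S S d we get {d, e}. So FIRST(A) = {d, e}.
FOLLOW(S) includes $ since S is the start symbol.
FOLLOW(S): in A->S S d (occurrence 1), S is followed by S d with FIRST {d, e}; in A->S S d (occurrence 2), S is followed by d with FIRST {d}; in L->f S e, S is followed by e with FIRST {e}. Thus FOLLOW(S) = {$, d, e}.
FOLLOW(L): in S->e A L, the suffix after L is empty, so FOLLOW(L) ⊇ FOLLOW(S) = {$, d, e}. Thus FOLLOW(L) = {$, d, e}.
For L -> f S e: FIRST(f S e) = {f}, so it goes in M[L, t] for t ∈ {f}.
For L -> ε: FIRST(ε) = {ε}, so it goes in M[L, t] for t ∈ {}; since ε ∈ FIRST, also for every t ∈ FOLLOW(L) = {$, d, e}.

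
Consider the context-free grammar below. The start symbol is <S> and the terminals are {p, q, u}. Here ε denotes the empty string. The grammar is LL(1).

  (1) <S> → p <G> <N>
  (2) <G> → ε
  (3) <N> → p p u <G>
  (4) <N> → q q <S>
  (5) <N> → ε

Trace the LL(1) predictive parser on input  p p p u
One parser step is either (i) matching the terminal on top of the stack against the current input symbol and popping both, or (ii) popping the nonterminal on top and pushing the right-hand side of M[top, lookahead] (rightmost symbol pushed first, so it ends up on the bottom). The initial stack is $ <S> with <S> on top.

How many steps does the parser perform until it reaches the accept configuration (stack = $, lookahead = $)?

     Stack        Input      Action
  1  $ <S>        p p p u $  expand <S> → p <G> <N>
  2  $ <N> <G> p  p p p u $  match p
  3  $ <N> <G>    p p u $    expand <G> → ε
  4  $ <N>        p p u $    expand <N> → p p u <G>
  5  $ <G> u p p  p p u $    match p
  6  $ <G> u p    p u $      match p
  7  $ <G> u      u $        match u
  8  $ <G>        $          expand <G> → ε
Accept reached after 8 steps.

8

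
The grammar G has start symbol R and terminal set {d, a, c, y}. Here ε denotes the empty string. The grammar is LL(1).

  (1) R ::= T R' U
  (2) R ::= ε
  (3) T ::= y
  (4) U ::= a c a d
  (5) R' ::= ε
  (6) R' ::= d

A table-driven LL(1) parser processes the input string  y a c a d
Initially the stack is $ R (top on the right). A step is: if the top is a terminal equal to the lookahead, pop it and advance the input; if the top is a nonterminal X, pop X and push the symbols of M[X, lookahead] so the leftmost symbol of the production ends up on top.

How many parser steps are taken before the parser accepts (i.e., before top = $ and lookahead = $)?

9

     Stack      Input        Action
  1  $ R        y a c a d $  expand R ::= T R' U
  2  $ U R' T   y a c a d $  expand T ::= y
  3  $ U R' y   y a c a d $  match y
  4  $ U R'     a c a d $    expand R' ::= ε
  5  $ U        a c a d $    expand U ::= a c a d
  6  $ d a c a  a c a d $    match a
  7  $ d a c    c a d $      match c
  8  $ d a      a d $        match a
  9  $ d        d $          match d
Accept reached after 9 steps.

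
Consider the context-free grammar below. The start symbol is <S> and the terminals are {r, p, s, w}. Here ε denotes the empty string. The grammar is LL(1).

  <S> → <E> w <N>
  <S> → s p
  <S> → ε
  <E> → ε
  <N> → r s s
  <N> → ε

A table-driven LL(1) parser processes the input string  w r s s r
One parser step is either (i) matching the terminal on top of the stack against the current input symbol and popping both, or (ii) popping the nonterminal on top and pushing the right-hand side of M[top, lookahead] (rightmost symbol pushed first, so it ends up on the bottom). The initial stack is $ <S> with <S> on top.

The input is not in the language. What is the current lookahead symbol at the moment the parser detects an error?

r

     Stack        Input        Action
  1  $ <S>        w r s s r $  expand <S> → <E> w <N>
  2  $ <N> w <E>  w r s s r $  expand <E> → ε
  3  $ <N> w      w r s s r $  match w
  4  $ <N>        r s s r $    expand <N> → r s s
  5  $ s s r      r s s r $    match r
  6  $ s s        s s r $      match s
  7  $ s          s r $        match s
  8  $            r $          error: stack empty but input remains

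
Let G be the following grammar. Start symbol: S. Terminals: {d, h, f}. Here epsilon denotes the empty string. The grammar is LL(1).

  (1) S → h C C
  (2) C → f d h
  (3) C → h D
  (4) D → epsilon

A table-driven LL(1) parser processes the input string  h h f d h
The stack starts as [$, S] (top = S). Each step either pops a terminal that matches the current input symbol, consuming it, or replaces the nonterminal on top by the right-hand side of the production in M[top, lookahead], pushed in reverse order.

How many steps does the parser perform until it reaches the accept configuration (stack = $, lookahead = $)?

     Stack    Input        Action
  1  $ S      h h f d h $  expand S → h C C
  2  $ C C h  h h f d h $  match h
  3  $ C C    h f d h $    expand C → h D
  4  $ C D h  h f d h $    match h
  5  $ C D    f d h $      expand D → epsilon
  6  $ C      f d h $      expand C → f d h
  7  $ h d f  f d h $      match f
  8  $ h d    d h $        match d
  9  $ h      h $          match h
Accept reached after 9 steps.

9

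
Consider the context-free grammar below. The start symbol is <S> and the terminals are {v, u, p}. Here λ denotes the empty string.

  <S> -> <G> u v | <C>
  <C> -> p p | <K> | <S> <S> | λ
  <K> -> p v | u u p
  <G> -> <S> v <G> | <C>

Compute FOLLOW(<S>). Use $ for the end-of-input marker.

{$, p, u, v}

FIRST(<K>) = {p, u}
FIRST(<S>) = {λ, p, u, v}  (via <G> u v, <C>)
FIRST(<C>) = {λ, p, u, v}  (via <K>, <S> <S>)
FIRST(<G>) = {λ, p, u, v}  (via <S> v <G>, <C>)
FOLLOW(<S>) includes $ since <S> is the start symbol.
FOLLOW(<G>): in <S>-><G> u v, <G> is followed by u v with FIRST {u}; in <G>-><S> v <G>, the suffix after <G> is empty (adds nothing new). Thus FOLLOW(<G>) = {u}.
FOLLOW(<S>): in <C>-><S> <S> (occurrence 1), <S> is followed by <S> with FIRST {λ, p, u, v}; in <C>-><S> <S> (occurrence 1), the suffix after <S> is nullable, so FOLLOW(<S>) ⊇ FOLLOW(<C>) = {$, p, u, v}; in <C>-><S> <S> (occurrence 2), the suffix after <S> is empty, so FOLLOW(<S>) ⊇ FOLLOW(<C>) = {$, p, u, v}; in <G>-><S> v <G>, <S> is followed by v <G> with FIRST {v}. Thus FOLLOW(<S>) = {$, p, u, v}.
FOLLOW(<C>): in <S>-><C>, the suffix after <C> is empty, so FOLLOW(<C>) ⊇ FOLLOW(<S>) = {$, p, u, v}; in <G>-><C>, the suffix after <C> is empty, so FOLLOW(<C>) ⊇ FOLLOW(<G>) = {u}. Thus FOLLOW(<C>) = {$, p, u, v}.
FOLLOW(<K>): in <C>-><K>, the suffix after <K> is empty, so FOLLOW(<K>) ⊇ FOLLOW(<C>) = {$, p, u, v}. Thus FOLLOW(<K>) = {$, p, u, v}.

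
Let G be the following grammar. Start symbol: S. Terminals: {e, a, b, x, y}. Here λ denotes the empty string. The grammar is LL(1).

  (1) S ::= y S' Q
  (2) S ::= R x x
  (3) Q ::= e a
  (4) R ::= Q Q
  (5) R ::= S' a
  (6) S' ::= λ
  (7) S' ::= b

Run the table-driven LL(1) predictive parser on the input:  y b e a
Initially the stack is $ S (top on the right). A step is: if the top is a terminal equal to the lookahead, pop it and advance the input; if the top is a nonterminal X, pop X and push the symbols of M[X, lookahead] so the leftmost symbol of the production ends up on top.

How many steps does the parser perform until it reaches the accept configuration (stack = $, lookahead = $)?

7

     Stack     Input      Action
  1  $ S       y b e a $  expand S ::= y S' Q
  2  $ Q S' y  y b e a $  match y
  3  $ Q S'    b e a $    expand S' ::= b
  4  $ Q b     b e a $    match b
  5  $ Q       e a $      expand Q ::= e a
  6  $ a e     e a $      match e
  7  $ a       a $        match a
Accept reached after 7 steps.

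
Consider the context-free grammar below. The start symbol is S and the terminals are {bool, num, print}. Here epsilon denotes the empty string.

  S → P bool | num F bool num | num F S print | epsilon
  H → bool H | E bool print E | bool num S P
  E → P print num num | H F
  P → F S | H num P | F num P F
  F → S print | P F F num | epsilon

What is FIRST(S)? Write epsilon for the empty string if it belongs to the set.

{epsilon, bool, num, print}

FIRST(S): from S→P bool we get {bool, num, print}; from S→num F bool num we get {num}; from S→num F S print we get {num}; from S→epsilon we get {epsilon}. So FIRST(S) = {epsilon, bool, num, print}.
FIRST(H): from H→bool H we get {bool}; from H→E bool print E we get {bool, num, print}; from H→bool num S P we get {bool}. So FIRST(H) = {bool, num, print}.
FIRST(E): from E→P print num num we get {bool, num, print}; from E→H F we get {bool, num, print}. So FIRST(E) = {bool, num, print}.
FIRST(P): from P→F S we get {epsilon, bool, num, print}; from P→H num P we get {bool, num, print}; from P→F num P F we get {bool, num, print}. So FIRST(P) = {epsilon, bool, num, print}.
FIRST(F): from F→S print we get {bool, num, print}; from F→P F F num we get {bool, num, print}; from F→epsilon we get {epsilon}. So FIRST(F) = {epsilon, bool, num, print}.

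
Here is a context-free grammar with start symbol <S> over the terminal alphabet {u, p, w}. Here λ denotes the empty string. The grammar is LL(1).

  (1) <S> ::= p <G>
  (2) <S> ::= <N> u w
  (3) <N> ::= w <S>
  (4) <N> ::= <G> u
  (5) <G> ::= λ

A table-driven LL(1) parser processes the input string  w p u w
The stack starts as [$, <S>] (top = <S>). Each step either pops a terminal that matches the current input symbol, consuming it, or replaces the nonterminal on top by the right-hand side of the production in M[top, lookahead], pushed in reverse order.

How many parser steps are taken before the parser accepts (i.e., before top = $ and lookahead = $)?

step 1: stack=$ <S>  input=w p u w $  — expand <S> ::= <N> u w
step 2: stack=$ w u <N>  input=w p u w $  — expand <N> ::= w <S>
step 3: stack=$ w u <S> w  input=w p u w $  — match w
step 4: stack=$ w u <S>  input=p u w $  — expand <S> ::= p <G>
step 5: stack=$ w u <G> p  input=p u w $  — match p
step 6: stack=$ w u <G>  input=u w $  — expand <G> ::= λ
step 7: stack=$ w u  input=u w $  — match u
step 8: stack=$ w  input=w $  — match w
Accept reached after 8 steps.

8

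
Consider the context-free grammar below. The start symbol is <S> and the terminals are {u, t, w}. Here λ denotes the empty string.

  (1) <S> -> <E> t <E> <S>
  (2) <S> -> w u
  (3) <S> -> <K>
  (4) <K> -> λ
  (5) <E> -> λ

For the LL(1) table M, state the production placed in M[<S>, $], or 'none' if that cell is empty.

FIRST(<K>) = {λ}
FIRST(<E>) = {λ}
FIRST(<S>) = {λ, t, w}  (via <E> t <E> <S>, <K>)
FOLLOW(<S>) includes $ since <S> is the start symbol.
FOLLOW(<S>): in <S>-><E> t <E> <S>, the suffix after <S> is empty (adds nothing new). Thus FOLLOW(<S>) = {$}.
For <S> -> <E> t <E> <S>: FIRST(<E> t <E> <S>) = {t}, so it goes in M[<S>, t] for t ∈ {t}.
For <S> -> w u: FIRST(w u) = {w}, so it goes in M[<S>, t] for t ∈ {w}.
For <S> -> <K>: FIRST(<K>) = {λ}, so it goes in M[<S>, t] for t ∈ {}; since λ ∈ FIRST, also for every t ∈ FOLLOW(<S>) = {$}.

<S> -> <K>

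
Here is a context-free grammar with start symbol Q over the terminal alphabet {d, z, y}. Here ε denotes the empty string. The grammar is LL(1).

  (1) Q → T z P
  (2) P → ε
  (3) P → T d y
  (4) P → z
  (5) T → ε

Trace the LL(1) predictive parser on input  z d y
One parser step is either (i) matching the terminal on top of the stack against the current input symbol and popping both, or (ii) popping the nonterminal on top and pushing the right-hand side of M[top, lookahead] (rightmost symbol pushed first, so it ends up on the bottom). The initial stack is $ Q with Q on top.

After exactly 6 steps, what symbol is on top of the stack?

     Stack    Input    Action
  1  $ Q      z d y $  expand Q → T z P
  2  $ P z T  z d y $  expand T → ε
  3  $ P z    z d y $  match z
  4  $ P      d y $    expand P → T d y
  5  $ y d T  d y $    expand T → ε
  6  $ y d    d y $    match d
Stack after step 6: $ y (top = y).

y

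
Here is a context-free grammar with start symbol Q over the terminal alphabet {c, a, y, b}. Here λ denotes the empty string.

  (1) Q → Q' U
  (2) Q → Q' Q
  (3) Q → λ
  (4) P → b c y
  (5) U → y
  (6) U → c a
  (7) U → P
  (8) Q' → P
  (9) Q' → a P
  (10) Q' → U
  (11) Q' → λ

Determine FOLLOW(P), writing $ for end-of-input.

{$, a, b, c, y}

FIRST(P): from P→b c y we get {b}. So FIRST(P) = {b}.
FIRST(U): from U→y we get {y}; from U→c a we get {c}; from U→P we get {b}. So FIRST(U) = {b, c, y}.
FIRST(Q'): from Q'→P we get {b}; from Q'→a P we get {a}; from Q'→U we get {b, c, y}; from Q'→λ we get {λ}. So FIRST(Q') = {λ, a, b, c, y}.
FIRST(Q): from Q→Q' U we get {a, b, c, y}; from Q→Q' Q we get {λ, a, b, c, y}; from Q→λ we get {λ}. So FIRST(Q) = {λ, a, b, c, y}.
FOLLOW(Q) includes $ since Q is the start symbol.
FOLLOW(Q): in Q→Q' Q, the suffix after Q is empty (adds nothing new). Thus FOLLOW(Q) = {$}.
FOLLOW(Q'): in Q→Q' U, Q' is followed by U with FIRST {b, c, y}; in Q→Q' Q, Q' is followed by Q with FIRST {λ, a, b, c, y}; in Q→Q' Q, the suffix after Q' is nullable, so FOLLOW(Q') ⊇ FOLLOW(Q) = {$}. Thus FOLLOW(Q') = {$, a, b, c, y}.
FOLLOW(U): in Q→Q' U, the suffix after U is empty, so FOLLOW(U) ⊇ FOLLOW(Q) = {$}; in Q'→U, the suffix after U is empty, so FOLLOW(U) ⊇ FOLLOW(Q') = {$, a, b, c, y}. Thus FOLLOW(U) = {$, a, b, c, y}.
FOLLOW(P): in U→P, the suffix after P is empty, so FOLLOW(P) ⊇ FOLLOW(U) = {$, a, b, c, y}; in Q'→P, the suffix after P is empty, so FOLLOW(P) ⊇ FOLLOW(Q') = {$, a, b, c, y}; in Q'→a P, the suffix after P is empty, so FOLLOW(P) ⊇ FOLLOW(Q') = {$, a, b, c, y}. Thus FOLLOW(P) = {$, a, b, c, y}.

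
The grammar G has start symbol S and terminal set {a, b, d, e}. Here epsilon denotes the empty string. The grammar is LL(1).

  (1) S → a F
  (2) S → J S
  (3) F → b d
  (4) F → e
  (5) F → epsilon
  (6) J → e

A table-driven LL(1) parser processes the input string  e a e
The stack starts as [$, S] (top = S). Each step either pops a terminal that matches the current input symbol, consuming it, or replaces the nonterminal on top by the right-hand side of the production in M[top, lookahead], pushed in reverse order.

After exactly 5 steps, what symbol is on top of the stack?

F

     Stack  Input    Action
  1  $ S    e a e $  expand S → J S
  2  $ S J  e a e $  expand J → e
  3  $ S e  e a e $  match e
  4  $ S    a e $    expand S → a F
  5  $ F a  a e $    match a
Stack after step 5: $ F (top = F).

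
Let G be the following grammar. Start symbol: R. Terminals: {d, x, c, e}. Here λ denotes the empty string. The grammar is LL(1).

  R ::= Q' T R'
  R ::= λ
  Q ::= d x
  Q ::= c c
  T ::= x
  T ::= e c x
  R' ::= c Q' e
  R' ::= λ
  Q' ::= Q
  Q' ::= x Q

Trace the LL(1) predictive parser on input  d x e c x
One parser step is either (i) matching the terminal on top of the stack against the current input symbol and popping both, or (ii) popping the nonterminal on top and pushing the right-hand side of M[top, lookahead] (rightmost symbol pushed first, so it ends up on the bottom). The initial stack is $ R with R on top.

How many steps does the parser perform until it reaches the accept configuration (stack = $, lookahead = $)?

      Stack       Input        Action
   1  $ R         d x e c x $  expand R ::= Q' T R'
   2  $ R' T Q'   d x e c x $  expand Q' ::= Q
   3  $ R' T Q    d x e c x $  expand Q ::= d x
   4  $ R' T x d  d x e c x $  match d
   5  $ R' T x    x e c x $    match x
   6  $ R' T      e c x $      expand T ::= e c x
   7  $ R' x c e  e c x $      match e
   8  $ R' x c    c x $        match c
   9  $ R' x      x $          match x
  10  $ R'        $            expand R' ::= λ
Accept reached after 10 steps.

10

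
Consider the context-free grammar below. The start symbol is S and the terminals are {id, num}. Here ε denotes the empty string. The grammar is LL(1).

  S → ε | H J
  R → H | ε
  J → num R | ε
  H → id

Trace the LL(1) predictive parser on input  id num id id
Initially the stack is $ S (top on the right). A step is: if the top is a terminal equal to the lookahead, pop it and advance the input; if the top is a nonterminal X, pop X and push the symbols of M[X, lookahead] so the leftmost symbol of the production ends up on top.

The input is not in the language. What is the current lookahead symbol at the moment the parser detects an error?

id

     Stack    Input           Action
  1  $ S      id num id id $  expand S → H J
  2  $ J H    id num id id $  expand H → id
  3  $ J id   id num id id $  match id
  4  $ J      num id id $     expand J → num R
  5  $ R num  num id id $     match num
  6  $ R      id id $         expand R → H
  7  $ H      id id $         expand H → id
  8  $ id     id id $         match id
  9  $        id $            error: stack empty but input remains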